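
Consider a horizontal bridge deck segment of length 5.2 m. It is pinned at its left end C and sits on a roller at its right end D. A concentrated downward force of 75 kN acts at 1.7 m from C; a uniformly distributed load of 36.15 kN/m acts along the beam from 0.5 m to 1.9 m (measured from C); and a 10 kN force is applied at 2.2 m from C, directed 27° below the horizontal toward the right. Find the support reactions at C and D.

C_x = -8.910 kN, C_y = 92.03 kN, D_y = 38.12 kN

Resultant of the distributed load: 36.15 × 1.4 = 50.61 kN at 1.2 m from C.
Taking moments about C: D_y·5.2 − 75·1.7 − (36.15·1.4)·1.2 − 10·sin27°·2.2 = 0 → D_y = 198.22/5.2 = 38.1192 ≈ 38.12 kN.
ΣF_y = 0: C_y + 38.1192 − 75 − 36.15·1.4 − 10·sin27° = 0 → C_y = 92.03 kN.
ΣF_x = 0: C_x + 10·cos27° = 0 → C_x = -8.910 kN.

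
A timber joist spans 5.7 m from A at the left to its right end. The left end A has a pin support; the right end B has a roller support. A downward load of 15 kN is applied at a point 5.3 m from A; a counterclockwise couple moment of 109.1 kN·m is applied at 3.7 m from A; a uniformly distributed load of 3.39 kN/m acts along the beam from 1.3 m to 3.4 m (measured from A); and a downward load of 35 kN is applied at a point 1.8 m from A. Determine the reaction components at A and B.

A_x = 0, A_y = 48.32 kN, B_y = 8.795 kN

Resultant of the distributed load: 3.39 × 2.1 = 7.119 kN at 2.35 m from A.
Taking moments about A: B_y·5.7 − 15·5.3 + 109.1 − (3.39·2.1)·2.35 − 35·1.8 = 0 → B_y = 50.12965/5.7 = 8.79468 ≈ 8.795 kN.
ΣF_y = 0: A_y + 8.79468 − 15 − 3.39·2.1 − 35 = 0 → A_y = 48.32 kN.
ΣF_x = 0: no horizontal applied forces, so A_x = 0.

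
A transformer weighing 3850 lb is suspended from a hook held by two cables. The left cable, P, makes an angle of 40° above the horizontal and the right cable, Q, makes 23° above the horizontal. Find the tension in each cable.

ΣF_x = 0: −T_P·cos40° + T_Q·cos23° = 0 → T_Q = 0.8322·T_P.
ΣF_y = 0: T_P·sin40° + T_Q·sin23° = 3850.
Substitute: T_P·(0.642788 + 0.8322·0.390731) = 3850 → T_P = 3977.46 ≈ 3977 lb.
Then T_Q = 0.8322 × 3977.46 = 3310 lb.

T_P = 3977 lb, T_Q = 3310 lb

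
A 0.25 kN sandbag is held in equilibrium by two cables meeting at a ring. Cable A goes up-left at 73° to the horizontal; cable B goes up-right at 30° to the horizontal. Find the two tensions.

T_A = 0.2222 kN, T_B = 0.07502 kN

ΣF_x = 0: −T_A·cos73° + T_B·cos30° = 0 → T_B = 0.337602·T_A.
ΣF_y = 0: T_A·sin73° + T_B·sin30° = 0.25.
Substitute: T_A·(0.956305 + 0.337602·0.5) = 0.25 → T_A = 0.222201 ≈ 0.2222 kN.
Then T_B = 0.337602 × 0.222201 = 0.07502 kN.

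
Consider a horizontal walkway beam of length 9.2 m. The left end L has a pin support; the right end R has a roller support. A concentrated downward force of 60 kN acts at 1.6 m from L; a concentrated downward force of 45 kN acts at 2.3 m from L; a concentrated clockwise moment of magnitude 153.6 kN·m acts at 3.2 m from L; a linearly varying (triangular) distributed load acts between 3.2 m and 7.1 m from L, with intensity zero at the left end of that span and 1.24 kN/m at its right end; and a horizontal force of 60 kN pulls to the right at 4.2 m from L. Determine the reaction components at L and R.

Resultant of the triangular load: ½ × 1.24 × 3.9 = 2.418 kN, acting at 5.8 m from L (one-third of the span from the peak).
Taking moments about L: R_y·9.2 − 60·1.6 − 45·2.3 − 153.6 − (½·1.24·3.9)·5.8 = 0 → R_y = 367.1244/9.2 = 39.9048 ≈ 39.90 kN.
ΣF_y = 0: L_y + 39.9048 − 60 − 45 − ½·1.24·3.9 = 0 → L_y = 67.51 kN.
ΣF_x = 0: L_x + 60 = 0 → L_x = -60.00 kN.

L_x = -60.00 kN, L_y = 67.51 kN, R_y = 39.90 kN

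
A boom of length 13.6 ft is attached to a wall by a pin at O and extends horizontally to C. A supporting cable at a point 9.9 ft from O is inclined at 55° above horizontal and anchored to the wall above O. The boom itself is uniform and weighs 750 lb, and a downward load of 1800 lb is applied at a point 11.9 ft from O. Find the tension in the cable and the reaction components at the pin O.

ΣM about O: T·sin55°·9.9 − 750·6.8 − 1800·11.9 = 0 → T = 26520/(9.9·0.819152) = 3270.2 ≈ 3270 lb.
ΣF_x = 0: O_x − T·cos55° = 0 → O_x = 3270.2 × 0.573576 = 1876 lb.
ΣF_y = 0: O_y + T·sin55° − 750 − 1800 = 0 → O_y = 2550 − 3270.2 × 0.819152 = -128.8 lb.

T = 3270 lb, O_x = 1876 lb, O_y = -128.8 lb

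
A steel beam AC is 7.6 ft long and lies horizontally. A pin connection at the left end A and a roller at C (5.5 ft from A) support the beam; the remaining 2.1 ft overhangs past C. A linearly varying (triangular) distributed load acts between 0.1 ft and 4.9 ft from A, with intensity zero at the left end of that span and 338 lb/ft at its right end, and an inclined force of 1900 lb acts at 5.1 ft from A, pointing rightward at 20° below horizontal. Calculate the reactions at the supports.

Resultant of the triangular load: ½ × 338 × 4.8 = 811.2 lb, acting at 3.3 ft from A (one-third of the span from the peak).
Taking moments about A: C_y·5.5 − (½·338·4.8)·3.3 − 1900·sin20°·5.1 = 0 → C_y = 5991.14/5.5 = 1089.3 ≈ 1089 lb.
ΣF_y = 0: A_y + 1089.3 − ½·338·4.8 − 1900·sin20° = 0 → A_y = 371.7 lb.
ΣF_x = 0: A_x + 1900·cos20° = 0 → A_x = -1785 lb.

A_x = -1785 lb, A_y = 371.7 lb, C_y = 1089 lb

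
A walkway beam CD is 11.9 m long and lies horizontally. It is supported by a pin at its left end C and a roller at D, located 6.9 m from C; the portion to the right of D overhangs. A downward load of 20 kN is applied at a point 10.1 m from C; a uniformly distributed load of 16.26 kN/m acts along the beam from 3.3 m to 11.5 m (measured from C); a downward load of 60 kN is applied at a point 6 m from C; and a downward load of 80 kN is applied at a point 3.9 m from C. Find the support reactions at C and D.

C_x = 0, C_y = 23.67 kN, D_y = 269.7 kN

Resultant of the distributed load: 16.26 × 8.2 = 133.332 kN at 7.4 m from C.
Moments about C: D_y·6.9 − 20·10.1 − (16.26·8.2)·7.4 − 60·6 − 80·3.9 = 0 → D_y = 1860.6568/6.9 = 269.66 ≈ 269.7 kN.
ΣF_y = 0: C_y + 269.66 − 20 − 16.26·8.2 − 60 − 80 = 0 → C_y = 23.67 kN.
ΣF_x = 0: no horizontal applied forces, so C_x = 0.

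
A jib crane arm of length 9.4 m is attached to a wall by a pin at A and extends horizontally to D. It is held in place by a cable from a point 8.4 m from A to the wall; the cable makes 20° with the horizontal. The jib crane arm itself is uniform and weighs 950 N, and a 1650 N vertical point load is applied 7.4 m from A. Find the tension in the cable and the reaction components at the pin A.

ΣM about A: T·sin20°·8.4 − 950·4.7 − 1650·7.4 = 0 → T = 16675/(8.4·0.34202) = 5804.1 ≈ 5804 N.
ΣF_x = 0: A_x − T·cos20° = 0 → A_x = 5804.1 × 0.939693 = 5454 N.
ΣF_y = 0: A_y + T·sin20° − 950 − 1650 = 0 → A_y = 2600 − 5804.1 × 0.34202 = 614.9 N.

T = 5804 N, A_x = 5454 N, A_y = 614.9 N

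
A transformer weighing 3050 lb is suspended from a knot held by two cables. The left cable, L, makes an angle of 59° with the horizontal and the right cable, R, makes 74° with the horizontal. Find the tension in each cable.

T_L = 1150 lb, T_R = 2148 lb

ΣF_x = 0: −T_L·cos59° + T_R·cos74° = 0 → T_R = 1.86854·T_L.
ΣF_y = 0: T_L·sin59° + T_R·sin74° = 3050.
Substitute: T_L·(0.857167 + 1.86854·0.961262) = 3050 → T_L = 1149.5 ≈ 1150 lb.
Then T_R = 1.86854 × 1149.5 = 2148 lb.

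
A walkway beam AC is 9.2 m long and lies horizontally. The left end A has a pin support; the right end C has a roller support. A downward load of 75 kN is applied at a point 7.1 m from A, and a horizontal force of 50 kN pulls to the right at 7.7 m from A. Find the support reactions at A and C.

A_x = -50.00 kN, A_y = 17.12 kN, C_y = 57.88 kN

Taking moments about A: C_y·9.2 − 75·7.1 = 0 → C_y = 532.5/9.2 = 57.8804 ≈ 57.88 kN.
ΣF_y = 0: A_y + 57.8804 − 75 = 0 → A_y = 17.12 kN.
ΣF_x = 0: A_x + 50 = 0 → A_x = -50.00 kN.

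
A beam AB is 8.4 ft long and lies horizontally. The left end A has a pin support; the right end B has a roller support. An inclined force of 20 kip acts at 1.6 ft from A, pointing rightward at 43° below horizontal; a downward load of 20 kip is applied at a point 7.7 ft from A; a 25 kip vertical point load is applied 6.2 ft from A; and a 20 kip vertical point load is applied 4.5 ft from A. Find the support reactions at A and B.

A_x = -14.63 kip, A_y = 28.54 kip, B_y = 50.10 kip

Moments about A: B_y·8.4 − 20·sin43°·1.6 − 20·7.7 − 25·6.2 − 20·4.5 = 0 → B_y = 420.824/8.4 = 50.0981 ≈ 50.10 kip.
ΣF_y = 0: A_y + 50.0981 − 20·sin43° − 20 − 25 − 20 = 0 → A_y = 28.54 kip.
ΣF_x = 0: A_x + 20·cos43° = 0 → A_x = -14.63 kip.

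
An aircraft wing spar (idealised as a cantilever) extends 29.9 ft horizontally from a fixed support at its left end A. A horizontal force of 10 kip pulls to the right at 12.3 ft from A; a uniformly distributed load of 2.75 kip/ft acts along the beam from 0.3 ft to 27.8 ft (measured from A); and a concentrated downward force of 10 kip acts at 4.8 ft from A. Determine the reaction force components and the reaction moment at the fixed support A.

A_x = -10.00 kip, A_y = 85.62 kip, M_A = 1111 kip·ft

Resultant of the distributed load: 2.75 × 27.5 = 75.625 kip at 14.05 ft from A.
ΣF_x = 0: A_x + 10 = 0 → A_x = -10.00 kip.
ΣF_y = 0: A_y − 2.75·27.5 − 10 = 0 → A_y = 85.62 kip.
ΣM about A: M_A − (2.75·27.5)·14.05 − 10·4.8 = 0 → M_A = 1111 kip·ft.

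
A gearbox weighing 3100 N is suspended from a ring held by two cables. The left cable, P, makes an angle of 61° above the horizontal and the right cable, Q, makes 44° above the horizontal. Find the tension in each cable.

T_P = 2309 N, T_Q = 1556 N

ΣF_x = 0: −T_P·cos61° + T_Q·cos44° = 0 → T_Q = 0.673965·T_P.
ΣF_y = 0: T_P·sin61° + T_Q·sin44° = 3100.
Substitute: T_P·(0.87462 + 0.673965·0.694658) = 3100 → T_P = 2308.62 ≈ 2309 N.
Then T_Q = 0.673965 × 2308.62 = 1556 N.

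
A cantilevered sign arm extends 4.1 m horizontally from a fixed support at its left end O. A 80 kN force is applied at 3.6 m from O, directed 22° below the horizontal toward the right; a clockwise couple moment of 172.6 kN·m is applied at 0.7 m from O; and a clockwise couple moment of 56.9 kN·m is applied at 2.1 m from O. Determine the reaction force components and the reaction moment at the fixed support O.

ΣF_x = 0: O_x + 80·cos22° = 0 → O_x = -74.17 kN.
ΣF_y = 0: O_y − 80·sin22° = 0 → O_y = 29.97 kN.
ΣM about O: M_O − 80·sin22°·3.6 − 172.6 − 56.9 = 0 → M_O = 337.4 kN·m.

O_x = -74.17 kN, O_y = 29.97 kN, M_O = 337.4 kN·m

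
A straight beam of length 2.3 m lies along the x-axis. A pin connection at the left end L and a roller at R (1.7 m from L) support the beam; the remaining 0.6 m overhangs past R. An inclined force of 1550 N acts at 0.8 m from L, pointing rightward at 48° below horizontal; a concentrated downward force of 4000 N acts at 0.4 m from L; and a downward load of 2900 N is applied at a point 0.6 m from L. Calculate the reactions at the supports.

Moments about L: R_y·1.7 − 1550·sin48°·0.8 − 4000·0.4 − 2900·0.6 = 0 → R_y = 4261.5/1.7 = 2506.76 ≈ 2507 N.
ΣF_y = 0: L_y + 2506.76 − 1550·sin48° − 4000 − 2900 = 0 → L_y = 5545 N.
ΣF_x = 0: L_x + 1550·cos48° = 0 → L_x = -1037 N.

L_x = -1037 N, L_y = 5545 N, R_y = 2507 N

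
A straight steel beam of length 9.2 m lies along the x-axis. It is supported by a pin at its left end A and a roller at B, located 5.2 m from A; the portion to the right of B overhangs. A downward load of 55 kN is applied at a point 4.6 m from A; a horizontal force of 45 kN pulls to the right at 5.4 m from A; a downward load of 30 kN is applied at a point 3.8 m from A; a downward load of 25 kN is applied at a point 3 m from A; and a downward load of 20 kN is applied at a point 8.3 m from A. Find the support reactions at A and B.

A_x = -45.00 kN, A_y = 13.08 kN, B_y = 116.9 kN

Moments about A: B_y·5.2 − 55·4.6 − 30·3.8 − 25·3 − 20·8.3 = 0 → B_y = 608/5.2 = 116.923 ≈ 116.9 kN.
ΣF_y = 0: A_y + 116.923 − 55 − 30 − 25 − 20 = 0 → A_y = 13.08 kN.
ΣF_x = 0: A_x + 45 = 0 → A_x = -45.00 kN.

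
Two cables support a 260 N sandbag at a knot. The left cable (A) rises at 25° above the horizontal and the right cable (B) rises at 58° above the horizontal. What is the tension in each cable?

ΣF_x = 0: −T_A·cos25° + T_B·cos58° = 0 → T_B = 1.71028·T_A.
ΣF_y = 0: T_A·sin25° + T_B·sin58° = 260.
Substitute: T_A·(0.422618 + 1.71028·0.848048) = 260 → T_A = 138.813 ≈ 138.8 N.
Then T_B = 1.71028 × 138.813 = 237.4 N.

T_A = 138.8 N, T_B = 237.4 N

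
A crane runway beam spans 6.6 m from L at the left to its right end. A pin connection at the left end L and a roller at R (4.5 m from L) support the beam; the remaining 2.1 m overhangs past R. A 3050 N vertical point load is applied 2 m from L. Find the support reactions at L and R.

L_x = 0, L_y = 1694 N, R_y = 1356 N

Moments about L: R_y·4.5 − 3050·2 = 0 → R_y = 6100/4.5 = 1355.56 ≈ 1356 N.
ΣF_y = 0: L_y + 1355.56 − 3050 = 0 → L_y = 1694 N.
ΣF_x = 0: no horizontal applied forces, so L_x = 0.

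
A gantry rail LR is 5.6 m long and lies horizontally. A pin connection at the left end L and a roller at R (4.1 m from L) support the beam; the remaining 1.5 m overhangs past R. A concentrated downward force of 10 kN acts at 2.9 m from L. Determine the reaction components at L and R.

Moments about L: R_y·4.1 − 10·2.9 = 0 → R_y = 29/4.1 = 7.07317 ≈ 7.073 kN.
ΣF_y = 0: L_y + 7.07317 − 10 = 0 → L_y = 2.927 kN.
ΣF_x = 0: no horizontal applied forces, so L_x = 0.

L_x = 0, L_y = 2.927 kN, R_y = 7.073 kN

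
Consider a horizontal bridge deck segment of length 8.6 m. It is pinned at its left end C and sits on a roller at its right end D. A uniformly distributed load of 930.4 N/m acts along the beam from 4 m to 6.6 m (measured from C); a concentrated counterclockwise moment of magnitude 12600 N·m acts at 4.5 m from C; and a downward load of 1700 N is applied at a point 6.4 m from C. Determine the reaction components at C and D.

Resultant of the distributed load: 930.4 × 2.6 = 2419.04 N at 5.3 m from C.
Taking moments about C: D_y·8.6 − (930.4·2.6)·5.3 + 12600 − 1700·6.4 = 0 → D_y = 11100.912/8.6 = 1290.8 ≈ 1291 N.
ΣF_y = 0: C_y + 1290.8 − 930.4·2.6 − 1700 = 0 → C_y = 2828 N.
ΣF_x = 0: no horizontal applied forces, so C_x = 0.

C_x = 0, C_y = 2828 N, D_y = 1291 N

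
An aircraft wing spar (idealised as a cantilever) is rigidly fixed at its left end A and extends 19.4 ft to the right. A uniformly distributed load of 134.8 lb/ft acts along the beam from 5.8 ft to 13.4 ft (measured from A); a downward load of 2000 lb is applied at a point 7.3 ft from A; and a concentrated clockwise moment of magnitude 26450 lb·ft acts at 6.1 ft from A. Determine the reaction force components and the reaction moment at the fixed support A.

Resultant of the distributed load: 134.8 × 7.6 = 1024.48 lb at 9.6 ft from A.
ΣF_x = 0: A_x = 0.
ΣF_y = 0: A_y − 134.8·7.6 − 2000 = 0 → A_y = 3024 lb.
ΣM about A: M_A − (134.8·7.6)·9.6 − 2000·7.3 − 26450 = 0 → M_A = 50890 lb·ft.

A_x = 0, A_y = 3024 lb, M_A = 50890 lb·ft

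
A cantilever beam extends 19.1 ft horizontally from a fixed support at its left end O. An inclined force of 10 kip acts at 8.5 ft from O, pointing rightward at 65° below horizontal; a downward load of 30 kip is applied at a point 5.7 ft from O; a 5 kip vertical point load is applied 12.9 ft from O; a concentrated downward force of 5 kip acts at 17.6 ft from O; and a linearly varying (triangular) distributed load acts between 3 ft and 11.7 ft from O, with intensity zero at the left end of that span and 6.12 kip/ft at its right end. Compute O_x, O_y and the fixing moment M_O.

Resultant of the triangular load: ½ × 6.12 × 8.7 = 26.622 kip, acting at 8.8 ft from O (one-third of the span from the peak).
ΣF_x = 0: O_x + 10·cos65° = 0 → O_x = -4.226 kip.
ΣF_y = 0: O_y − 10·sin65° − 30 − 5 − 5 − ½·6.12·8.7 = 0 → O_y = 75.69 kip.
ΣM about O: M_O − 10·sin65°·8.5 − 30·5.7 − 5·12.9 − 5·17.6 − (½·6.12·8.7)·8.8 = 0 → M_O = 634.8 kip·ft.

O_x = -4.226 kip, O_y = 75.69 kip, M_O = 634.8 kip·ft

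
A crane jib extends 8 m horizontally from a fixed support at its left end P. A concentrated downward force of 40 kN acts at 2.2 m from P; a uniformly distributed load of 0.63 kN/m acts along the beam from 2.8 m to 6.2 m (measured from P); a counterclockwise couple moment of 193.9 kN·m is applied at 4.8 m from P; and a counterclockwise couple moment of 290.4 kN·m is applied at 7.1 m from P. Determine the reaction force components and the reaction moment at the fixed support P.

P_x = 0, P_y = 42.14 kN, M_P = -386.7 kN·m

Resultant of the distributed load: 0.63 × 3.4 = 2.142 kN at 4.5 m from P.
ΣF_x = 0: P_x = 0.
ΣF_y = 0: P_y − 40 − 0.63·3.4 = 0 → P_y = 42.14 kN.
ΣM about P: M_P − 40·2.2 − (0.63·3.4)·4.5 + 193.9 + 290.4 = 0 → M_P = -386.7 kN·m.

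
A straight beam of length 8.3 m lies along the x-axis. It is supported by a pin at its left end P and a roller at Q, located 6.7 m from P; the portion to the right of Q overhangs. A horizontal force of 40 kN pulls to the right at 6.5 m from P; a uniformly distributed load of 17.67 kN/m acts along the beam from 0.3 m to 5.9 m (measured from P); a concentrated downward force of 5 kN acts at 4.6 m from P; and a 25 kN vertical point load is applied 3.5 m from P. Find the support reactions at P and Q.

P_x = -40.00 kN, P_y = 66.68 kN, Q_y = 62.28 kN

Resultant of the distributed load: 17.67 × 5.6 = 98.952 kN at 3.1 m from P.
ΣM about P: Q_y·6.7 − (17.67·5.6)·3.1 − 5·4.6 − 25·3.5 = 0 → Q_y = 417.2512/6.7 = 62.2763 ≈ 62.28 kN.
ΣF_y = 0: P_y + 62.2763 − 17.67·5.6 − 5 − 25 = 0 → P_y = 66.68 kN.
ΣF_x = 0: P_x + 40 = 0 → P_x = -40.00 kN.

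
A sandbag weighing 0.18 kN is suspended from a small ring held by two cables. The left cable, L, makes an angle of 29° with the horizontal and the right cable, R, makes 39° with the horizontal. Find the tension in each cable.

ΣF_x = 0: −T_L·cos29° + T_R·cos39° = 0 → T_R = 1.12543·T_L.
ΣF_y = 0: T_L·sin29° + T_R·sin39° = 0.18.
Substitute: T_L·(0.48481 + 1.12543·0.62932) = 0.18 → T_L = 0.150872 ≈ 0.1509 kN.
Then T_R = 1.12543 × 0.150872 = 0.1698 kN.

T_L = 0.1509 kN, T_R = 0.1698 kN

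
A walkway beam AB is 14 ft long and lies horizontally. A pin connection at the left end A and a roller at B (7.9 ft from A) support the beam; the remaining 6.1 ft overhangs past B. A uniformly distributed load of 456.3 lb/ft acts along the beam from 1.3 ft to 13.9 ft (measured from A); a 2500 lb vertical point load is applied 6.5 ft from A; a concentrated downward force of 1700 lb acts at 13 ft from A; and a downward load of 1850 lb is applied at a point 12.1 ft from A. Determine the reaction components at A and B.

A_x = 0, A_y = -1420 lb, B_y = 13220 lb

Resultant of the distributed load: 456.3 × 12.6 = 5749.38 lb at 7.6 ft from A.
Moments about A: B_y·7.9 − (456.3·12.6)·7.6 − 2500·6.5 − 1700·13 − 1850·12.1 = 0 → B_y = 104430.288/7.9 = 13219 ≈ 13220 lb.
ΣF_y = 0: A_y + 13219 − 456.3·12.6 − 2500 − 1700 − 1850 = 0 → A_y = -1420 lb.
ΣF_x = 0: no horizontal applied forces, so A_x = 0.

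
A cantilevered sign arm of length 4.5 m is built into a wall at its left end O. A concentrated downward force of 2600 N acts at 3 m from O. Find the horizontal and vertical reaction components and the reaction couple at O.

ΣF_x = 0: O_x = 0.
ΣF_y = 0: O_y − 2600 = 0 → O_y = 2600 N.
ΣM about O: M_O − 2600·3 = 0 → M_O = 7800 N·m.

O_x = 0, O_y = 2600 N, M_O = 7800 N·m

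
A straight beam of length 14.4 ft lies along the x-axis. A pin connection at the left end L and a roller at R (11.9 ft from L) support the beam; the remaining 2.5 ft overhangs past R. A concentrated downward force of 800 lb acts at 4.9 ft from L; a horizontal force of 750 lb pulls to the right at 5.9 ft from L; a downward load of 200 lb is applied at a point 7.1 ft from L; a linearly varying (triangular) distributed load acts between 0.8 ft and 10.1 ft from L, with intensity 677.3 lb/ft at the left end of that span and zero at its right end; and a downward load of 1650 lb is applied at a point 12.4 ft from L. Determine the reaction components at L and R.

L_x = -750.0 lb, L_y = 2599 lb, R_y = 3200 lb

Resultant of the triangular load: ½ × 677.3 × 9.3 = 3149.445 lb, acting at 3.9 ft from L (one-third of the span from the peak).
Taking moments about L: R_y·11.9 − 800·4.9 − 200·7.1 − (½·677.3·9.3)·3.9 − 1650·12.4 = 0 → R_y = 38082.8355/11.9 = 3200.24 ≈ 3200 lb.
ΣF_y = 0: L_y + 3200.24 − 800 − 200 − ½·677.3·9.3 − 1650 = 0 → L_y = 2599 lb.
ΣF_x = 0: L_x + 750 = 0 → L_x = -750.0 lb.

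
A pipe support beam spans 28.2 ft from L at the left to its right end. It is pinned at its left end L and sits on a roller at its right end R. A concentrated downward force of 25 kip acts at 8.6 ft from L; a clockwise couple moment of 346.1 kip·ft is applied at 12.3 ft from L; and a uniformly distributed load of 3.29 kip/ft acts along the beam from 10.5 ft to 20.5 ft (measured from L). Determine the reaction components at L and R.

Resultant of the distributed load: 3.29 × 10 = 32.9 kip at 15.5 ft from L.
ΣM about L: R_y·28.2 − 25·8.6 − 346.1 − (3.29·10)·15.5 = 0 → R_y = 1071.05/28.2 = 37.9805 ≈ 37.98 kip.
ΣF_y = 0: L_y + 37.9805 − 25 − 3.29·10 = 0 → L_y = 19.92 kip.
ΣF_x = 0: no horizontal applied forces, so L_x = 0.

L_x = 0, L_y = 19.92 kip, R_y = 37.98 kip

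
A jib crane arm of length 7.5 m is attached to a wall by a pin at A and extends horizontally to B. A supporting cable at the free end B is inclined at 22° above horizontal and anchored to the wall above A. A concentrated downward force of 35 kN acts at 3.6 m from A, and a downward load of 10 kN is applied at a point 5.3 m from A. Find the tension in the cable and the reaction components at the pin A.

T = 63.71 kN, A_x = 59.07 kN, A_y = 21.13 kN

ΣM about A: T·sin22°·7.5 − 35·3.6 − 10·5.3 = 0 → T = 179/(7.5·0.374607) = 63.7112 ≈ 63.71 kN.
ΣF_x = 0: A_x − T·cos22° = 0 → A_x = 63.7112 × 0.927184 = 59.07 kN.
ΣF_y = 0: A_y + T·sin22° − 35 − 10 = 0 → A_y = 45 − 63.7112 × 0.374607 = 21.13 kN.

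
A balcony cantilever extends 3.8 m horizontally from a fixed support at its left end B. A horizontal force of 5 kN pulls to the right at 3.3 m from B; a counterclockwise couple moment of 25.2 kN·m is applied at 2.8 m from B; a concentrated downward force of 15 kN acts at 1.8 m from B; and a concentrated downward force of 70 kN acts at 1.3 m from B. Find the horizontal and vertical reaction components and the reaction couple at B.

B_x = -5.000 kN, B_y = 85.00 kN, M_B = 92.80 kN·m

ΣF_x = 0: B_x + 5 = 0 → B_x = -5.000 kN.
ΣF_y = 0: B_y − 15 − 70 = 0 → B_y = 85.00 kN.
ΣM about B: M_B + 25.2 − 15·1.8 − 70·1.3 = 0 → M_B = 92.80 kN·m.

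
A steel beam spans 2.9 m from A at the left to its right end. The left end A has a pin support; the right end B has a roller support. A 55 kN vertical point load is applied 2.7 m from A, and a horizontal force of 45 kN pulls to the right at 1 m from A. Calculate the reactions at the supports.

Taking moments about A: B_y·2.9 − 55·2.7 = 0 → B_y = 148.5/2.9 = 51.2069 ≈ 51.21 kN.
ΣF_y = 0: A_y + 51.2069 − 55 = 0 → A_y = 3.793 kN.
ΣF_x = 0: A_x + 45 = 0 → A_x = -45.00 kN.

A_x = -45.00 kN, A_y = 3.793 kN, B_y = 51.21 kN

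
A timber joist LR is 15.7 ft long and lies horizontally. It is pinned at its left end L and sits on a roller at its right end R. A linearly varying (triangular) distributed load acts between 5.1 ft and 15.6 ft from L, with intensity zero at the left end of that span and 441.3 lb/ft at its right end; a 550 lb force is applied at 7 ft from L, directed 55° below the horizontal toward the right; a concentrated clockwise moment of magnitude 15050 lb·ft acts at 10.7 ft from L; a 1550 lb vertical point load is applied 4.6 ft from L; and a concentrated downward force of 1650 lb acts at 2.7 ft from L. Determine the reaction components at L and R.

L_x = -315.5 lb, L_y = 2284 lb, R_y = 3683 lb

Resultant of the triangular load: ½ × 441.3 × 10.5 = 2316.825 lb, acting at 12.1 ft from L (one-third of the span from the peak).
ΣM about L: R_y·15.7 − (½·441.3·10.5)·12.1 − 550·sin55°·7 − 15050 − 1550·4.6 − 1650·2.7 = 0 → R_y = 57822.3/15.7 = 3682.95 ≈ 3683 lb.
ΣF_y = 0: L_y + 3682.95 − ½·441.3·10.5 − 550·sin55° − 1550 − 1650 = 0 → L_y = 2284 lb.
ΣF_x = 0: L_x + 550·cos55° = 0 → L_x = -315.5 lb.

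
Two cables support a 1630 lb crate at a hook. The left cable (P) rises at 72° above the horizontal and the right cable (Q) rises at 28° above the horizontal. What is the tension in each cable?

T_P = 1461 lb, T_Q = 511.5 lb

ΣF_x = 0: −T_P·cos72° + T_Q·cos28° = 0 → T_Q = 0.349983·T_P.
ΣF_y = 0: T_P·sin72° + T_Q·sin28° = 1630.
Substitute: T_P·(0.951057 + 0.349983·0.469472) = 1630 → T_P = 1461.41 ≈ 1461 lb.
Then T_Q = 0.349983 × 1461.41 = 511.5 lb.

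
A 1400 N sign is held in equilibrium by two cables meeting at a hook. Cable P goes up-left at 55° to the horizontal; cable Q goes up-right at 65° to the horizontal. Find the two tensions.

T_P = 683.2 N, T_Q = 927.2 N

ΣF_x = 0: −T_P·cos55° + T_Q·cos65° = 0 → T_Q = 1.3572·T_P.
ΣF_y = 0: T_P·sin55° + T_Q·sin65° = 1400.
Substitute: T_P·(0.819152 + 1.3572·0.906308) = 1400 → T_P = 683.196 ≈ 683.2 N.
Then T_Q = 1.3572 × 683.196 = 927.2 N.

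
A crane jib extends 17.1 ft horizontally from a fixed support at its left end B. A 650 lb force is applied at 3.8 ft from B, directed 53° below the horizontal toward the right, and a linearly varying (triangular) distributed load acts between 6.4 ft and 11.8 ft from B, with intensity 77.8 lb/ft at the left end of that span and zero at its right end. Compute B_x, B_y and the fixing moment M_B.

B_x = -391.2 lb, B_y = 729.2 lb, M_B = 3695 lb·ft

Resultant of the triangular load: ½ × 77.8 × 5.4 = 210.06 lb, acting at 8.2 ft from B (one-third of the span from the peak).
ΣF_x = 0: B_x + 650·cos53° = 0 → B_x = -391.2 lb.
ΣF_y = 0: B_y − 650·sin53° − ½·77.8·5.4 = 0 → B_y = 729.2 lb.
ΣM about B: M_B − 650·sin53°·3.8 − (½·77.8·5.4)·8.2 = 0 → M_B = 3695 lb·ft.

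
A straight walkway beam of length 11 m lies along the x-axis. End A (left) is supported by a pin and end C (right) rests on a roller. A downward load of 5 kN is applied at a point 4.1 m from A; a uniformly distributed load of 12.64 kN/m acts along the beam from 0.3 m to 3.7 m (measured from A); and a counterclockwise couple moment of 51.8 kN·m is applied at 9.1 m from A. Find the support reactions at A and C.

A_x = 0, A_y = 43.01 kN, C_y = 4.968 kN

Resultant of the distributed load: 12.64 × 3.4 = 42.976 kN at 2 m from A.
Moments about A: C_y·11 − 5·4.1 − (12.64·3.4)·2 + 51.8 = 0 → C_y = 54.652/11 = 4.96836 ≈ 4.968 kN.
ΣF_y = 0: A_y + 4.96836 − 5 − 12.64·3.4 = 0 → A_y = 43.01 kN.
ΣF_x = 0: no horizontal applied forces, so A_x = 0.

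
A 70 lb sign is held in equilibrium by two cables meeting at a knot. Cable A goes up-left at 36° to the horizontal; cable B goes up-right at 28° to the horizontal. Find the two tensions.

ΣF_x = 0: −T_A·cos36° + T_B·cos28° = 0 → T_B = 0.916268·T_A.
ΣF_y = 0: T_A·sin36° + T_B·sin28° = 70.
Substitute: T_A·(0.587785 + 0.916268·0.469472) = 70 → T_A = 68.7658 ≈ 68.77 lb.
Then T_B = 0.916268 × 68.7658 = 63.01 lb.

T_A = 68.77 lb, T_B = 63.01 lb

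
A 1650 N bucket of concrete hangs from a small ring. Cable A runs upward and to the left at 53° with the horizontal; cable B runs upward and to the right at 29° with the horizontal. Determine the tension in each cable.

T_A = 1457 N, T_B = 1003 N

ΣF_x = 0: −T_A·cos53° + T_B·cos29° = 0 → T_B = 0.688088·T_A.
ΣF_y = 0: T_A·sin53° + T_B·sin29° = 1650.
Substitute: T_A·(0.798636 + 0.688088·0.48481) = 1650 → T_A = 1457.3 ≈ 1457 N.
Then T_B = 0.688088 × 1457.3 = 1003 N.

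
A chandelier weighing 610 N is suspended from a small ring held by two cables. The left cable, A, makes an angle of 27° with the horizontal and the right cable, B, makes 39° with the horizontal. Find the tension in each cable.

T_A = 518.9 N, T_B = 595.0 N

ΣF_x = 0: −T_A·cos27° + T_B·cos39° = 0 → T_B = 1.14651·T_A.
ΣF_y = 0: T_A·sin27° + T_B·sin39° = 610.
Substitute: T_A·(0.45399 + 1.14651·0.62932) = 610 → T_A = 518.923 ≈ 518.9 N.
Then T_B = 1.14651 × 518.923 = 595.0 N.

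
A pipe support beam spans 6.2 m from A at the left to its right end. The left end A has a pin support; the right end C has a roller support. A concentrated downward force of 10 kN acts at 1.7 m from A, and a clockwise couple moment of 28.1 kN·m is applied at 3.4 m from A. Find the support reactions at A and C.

A_x = 0, A_y = 2.726 kN, C_y = 7.274 kN

Moments about A: C_y·6.2 − 10·1.7 − 28.1 = 0 → C_y = 45.1/6.2 = 7.27419 ≈ 7.274 kN.
ΣF_y = 0: A_y + 7.27419 − 10 = 0 → A_y = 2.726 kN.
ΣF_x = 0: no horizontal applied forces, so A_x = 0.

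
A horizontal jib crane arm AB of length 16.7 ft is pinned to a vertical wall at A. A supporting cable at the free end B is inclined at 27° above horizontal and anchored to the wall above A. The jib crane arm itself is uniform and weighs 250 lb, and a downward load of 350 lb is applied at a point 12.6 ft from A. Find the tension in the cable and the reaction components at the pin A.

ΣM about A: T·sin27°·16.7 − 250·8.35 − 350·12.6 = 0 → T = 6497.5/(16.7·0.45399) = 857.005 ≈ 857.0 lb.
ΣF_x = 0: A_x − T·cos27° = 0 → A_x = 857.005 × 0.891007 = 763.6 lb.
ΣF_y = 0: A_y + T·sin27° − 250 − 350 = 0 → A_y = 600 − 857.005 × 0.45399 = 210.9 lb.

T = 857.0 lb, A_x = 763.6 lb, A_y = 210.9 lb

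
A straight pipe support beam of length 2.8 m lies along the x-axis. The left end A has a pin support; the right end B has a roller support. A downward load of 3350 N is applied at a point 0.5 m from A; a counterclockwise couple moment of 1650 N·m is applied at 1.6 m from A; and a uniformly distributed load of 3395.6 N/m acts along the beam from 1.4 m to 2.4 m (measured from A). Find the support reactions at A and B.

A_x = 0, A_y = 4433 N, B_y = 2313 N

Resultant of the distributed load: 3395.6 × 1 = 3395.6 N at 1.9 m from A.
Moments about A: B_y·2.8 − 3350·0.5 + 1650 − (3395.6·1)·1.9 = 0 → B_y = 6476.64/2.8 = 2313.09 ≈ 2313 N.
ΣF_y = 0: A_y + 2313.09 − 3350 − 3395.6·1 = 0 → A_y = 4433 N.
ΣF_x = 0: no horizontal applied forces, so A_x = 0.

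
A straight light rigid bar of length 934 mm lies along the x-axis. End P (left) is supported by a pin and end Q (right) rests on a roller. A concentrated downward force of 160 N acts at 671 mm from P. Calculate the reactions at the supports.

Taking moments about P: Q_y·934 − 160·671 = 0 → Q_y = 107360/934 = 114.946 ≈ 114.9 N.
ΣF_y = 0: P_y + 114.946 − 160 = 0 → P_y = 45.05 N.
ΣF_x = 0: no horizontal applied forces, so P_x = 0.

P_x = 0, P_y = 45.05 N, Q_y = 114.9 N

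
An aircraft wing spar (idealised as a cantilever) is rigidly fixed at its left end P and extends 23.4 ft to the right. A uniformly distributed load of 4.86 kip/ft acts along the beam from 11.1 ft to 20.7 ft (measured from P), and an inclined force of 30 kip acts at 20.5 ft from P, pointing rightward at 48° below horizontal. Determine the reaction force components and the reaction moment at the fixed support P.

Resultant of the distributed load: 4.86 × 9.6 = 46.656 kip at 15.9 ft from P.
ΣF_x = 0: P_x + 30·cos48° = 0 → P_x = -20.07 kip.
ΣF_y = 0: P_y − 4.86·9.6 − 30·sin48° = 0 → P_y = 68.95 kip.
ΣM about P: M_P − (4.86·9.6)·15.9 − 30·sin48°·20.5 = 0 → M_P = 1199 kip·ft.

P_x = -20.07 kip, P_y = 68.95 kip, M_P = 1199 kip·ft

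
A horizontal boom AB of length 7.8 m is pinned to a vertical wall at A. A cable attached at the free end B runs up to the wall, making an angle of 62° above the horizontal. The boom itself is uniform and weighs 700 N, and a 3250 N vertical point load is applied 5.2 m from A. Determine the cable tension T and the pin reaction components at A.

T = 2850 N, A_x = 1338 N, A_y = 1433 N

ΣM about A: T·sin62°·7.8 − 700·3.9 − 3250·5.2 = 0 → T = 19630/(7.8·0.882948) = 2850.3 ≈ 2850 N.
ΣF_x = 0: A_x − T·cos62° = 0 → A_x = 2850.3 × 0.469472 = 1338 N.
ΣF_y = 0: A_y + T·sin62° − 700 − 3250 = 0 → A_y = 3950 − 2850.3 × 0.882948 = 1433 N.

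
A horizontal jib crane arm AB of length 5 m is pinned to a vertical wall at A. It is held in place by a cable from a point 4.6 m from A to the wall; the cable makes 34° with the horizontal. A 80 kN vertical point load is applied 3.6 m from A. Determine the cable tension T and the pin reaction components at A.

ΣM about A: T·sin34°·4.6 − 80·3.6 = 0 → T = 288/(4.6·0.559193) = 111.963 ≈ 112.0 kN.
ΣF_x = 0: A_x − T·cos34° = 0 → A_x = 111.963 × 0.829038 = 92.82 kN.
ΣF_y = 0: A_y + T·sin34° − 80 = 0 → A_y = 80 − 111.963 × 0.559193 = 17.39 kN.

T = 112.0 kN, A_x = 92.82 kN, A_y = 17.39 kN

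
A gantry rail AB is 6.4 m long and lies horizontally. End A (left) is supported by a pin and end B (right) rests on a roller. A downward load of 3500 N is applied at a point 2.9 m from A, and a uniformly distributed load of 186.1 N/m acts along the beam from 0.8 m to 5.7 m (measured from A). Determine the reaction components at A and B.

A_x = 0, A_y = 2363 N, B_y = 2049 N

Resultant of the distributed load: 186.1 × 4.9 = 911.89 N at 3.25 m from A.
Moments about A: B_y·6.4 − 3500·2.9 − (186.1·4.9)·3.25 = 0 → B_y = 13113.6425/6.4 = 2049.01 ≈ 2049 N.
ΣF_y = 0: A_y + 2049.01 − 3500 − 186.1·4.9 = 0 → A_y = 2363 N.
ΣF_x = 0: no horizontal applied forces, so A_x = 0.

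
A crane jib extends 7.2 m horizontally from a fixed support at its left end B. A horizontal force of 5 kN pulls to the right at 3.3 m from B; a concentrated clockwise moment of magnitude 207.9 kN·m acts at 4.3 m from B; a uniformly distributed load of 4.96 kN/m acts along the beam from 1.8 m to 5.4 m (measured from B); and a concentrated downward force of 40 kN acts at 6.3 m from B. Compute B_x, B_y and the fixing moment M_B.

B_x = -5.000 kN, B_y = 57.86 kN, M_B = 524.2 kN·m

Resultant of the distributed load: 4.96 × 3.6 = 17.856 kN at 3.6 m from B.
ΣF_x = 0: B_x + 5 = 0 → B_x = -5.000 kN.
ΣF_y = 0: B_y − 4.96·3.6 − 40 = 0 → B_y = 57.86 kN.
ΣM about B: M_B − 207.9 − (4.96·3.6)·3.6 − 40·6.3 = 0 → M_B = 524.2 kN·m.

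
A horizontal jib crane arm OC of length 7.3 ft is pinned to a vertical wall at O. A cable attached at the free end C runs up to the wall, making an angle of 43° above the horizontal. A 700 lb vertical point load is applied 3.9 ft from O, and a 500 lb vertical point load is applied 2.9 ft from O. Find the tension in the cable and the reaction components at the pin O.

ΣM about O: T·sin43°·7.3 − 700·3.9 − 500·2.9 = 0 → T = 4180/(7.3·0.681998) = 839.596 ≈ 839.6 lb.
ΣF_x = 0: O_x − T·cos43° = 0 → O_x = 839.596 × 0.731354 = 614.0 lb.
ΣF_y = 0: O_y + T·sin43° − 700 − 500 = 0 → O_y = 1200 − 839.596 × 0.681998 = 627.4 lb.

T = 839.6 lb, O_x = 614.0 lb, O_y = 627.4 lb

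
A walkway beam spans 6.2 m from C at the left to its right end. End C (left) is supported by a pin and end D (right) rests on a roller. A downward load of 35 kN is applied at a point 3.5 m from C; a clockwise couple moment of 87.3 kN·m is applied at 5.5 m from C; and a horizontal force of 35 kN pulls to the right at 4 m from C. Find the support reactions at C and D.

C_x = -35.00 kN, C_y = 1.161 kN, D_y = 33.84 kN

ΣM about C: D_y·6.2 − 35·3.5 − 87.3 = 0 → D_y = 209.8/6.2 = 33.8387 ≈ 33.84 kN.
ΣF_y = 0: C_y + 33.8387 − 35 = 0 → C_y = 1.161 kN.
ΣF_x = 0: C_x + 35 = 0 → C_x = -35.00 kN.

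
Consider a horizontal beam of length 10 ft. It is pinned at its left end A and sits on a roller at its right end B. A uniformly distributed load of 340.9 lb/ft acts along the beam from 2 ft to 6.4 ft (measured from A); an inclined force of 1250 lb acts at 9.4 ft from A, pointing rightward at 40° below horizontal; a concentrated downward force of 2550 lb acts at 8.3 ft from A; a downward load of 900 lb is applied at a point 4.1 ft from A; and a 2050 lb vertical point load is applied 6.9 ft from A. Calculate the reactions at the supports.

Resultant of the distributed load: 340.9 × 4.4 = 1499.96 lb at 4.2 ft from A.
Taking moments about A: B_y·10 − (340.9·4.4)·4.2 − 1250·sin40°·9.4 − 2550·8.3 − 900·4.1 − 2050·6.9 = 0 → B_y = 52852.6/10 = 5285.26 ≈ 5285 lb.
ΣF_y = 0: A_y + 5285.26 − 340.9·4.4 − 1250·sin40° − 2550 − 900 − 2050 = 0 → A_y = 2518 lb.
ΣF_x = 0: A_x + 1250·cos40° = 0 → A_x = -957.6 lb.

A_x = -957.6 lb, A_y = 2518 lb, B_y = 5285 lb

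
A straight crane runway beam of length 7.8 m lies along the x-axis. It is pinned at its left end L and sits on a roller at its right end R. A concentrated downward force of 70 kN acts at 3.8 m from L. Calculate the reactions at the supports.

L_x = 0, L_y = 35.90 kN, R_y = 34.10 kN

Taking moments about L: R_y·7.8 − 70·3.8 = 0 → R_y = 266/7.8 = 34.1026 ≈ 34.10 kN.
ΣF_y = 0: L_y + 34.1026 − 70 = 0 → L_y = 35.90 kN.
ΣF_x = 0: no horizontal applied forces, so L_x = 0.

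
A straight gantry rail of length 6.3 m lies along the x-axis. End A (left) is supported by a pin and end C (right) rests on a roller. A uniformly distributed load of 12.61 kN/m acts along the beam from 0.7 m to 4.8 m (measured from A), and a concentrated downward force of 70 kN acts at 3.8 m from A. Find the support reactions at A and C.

Resultant of the distributed load: 12.61 × 4.1 = 51.701 kN at 2.75 m from A.
Taking moments about A: C_y·6.3 − (12.61·4.1)·2.75 − 70·3.8 = 0 → C_y = 408.17775/6.3 = 64.7901 ≈ 64.79 kN.
ΣF_y = 0: A_y + 64.7901 − 12.61·4.1 − 70 = 0 → A_y = 56.91 kN.
ΣF_x = 0: no horizontal applied forces, so A_x = 0.

A_x = 0, A_y = 56.91 kN, C_y = 64.79 kN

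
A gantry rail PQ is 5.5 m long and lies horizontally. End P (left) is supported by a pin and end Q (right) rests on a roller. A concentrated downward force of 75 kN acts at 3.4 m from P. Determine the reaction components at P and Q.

Taking moments about P: Q_y·5.5 − 75·3.4 = 0 → Q_y = 255/5.5 = 46.3636 ≈ 46.36 kN.
ΣF_y = 0: P_y + 46.3636 − 75 = 0 → P_y = 28.64 kN.
ΣF_x = 0: no horizontal applied forces, so P_x = 0.

P_x = 0, P_y = 28.64 kN, Q_y = 46.36 kN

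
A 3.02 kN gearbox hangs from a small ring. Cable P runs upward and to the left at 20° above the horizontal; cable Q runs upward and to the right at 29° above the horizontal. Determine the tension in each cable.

ΣF_x = 0: −T_P·cos20° + T_Q·cos29° = 0 → T_Q = 1.0744·T_P.
ΣF_y = 0: T_P·sin20° + T_Q·sin29° = 3.02.
Substitute: T_P·(0.34202 + 1.0744·0.48481) = 3.02 → T_P = 3.49983 ≈ 3.500 kN.
Then T_Q = 1.0744 × 3.49983 = 3.760 kN.

T_P = 3.500 kN, T_Q = 3.760 kN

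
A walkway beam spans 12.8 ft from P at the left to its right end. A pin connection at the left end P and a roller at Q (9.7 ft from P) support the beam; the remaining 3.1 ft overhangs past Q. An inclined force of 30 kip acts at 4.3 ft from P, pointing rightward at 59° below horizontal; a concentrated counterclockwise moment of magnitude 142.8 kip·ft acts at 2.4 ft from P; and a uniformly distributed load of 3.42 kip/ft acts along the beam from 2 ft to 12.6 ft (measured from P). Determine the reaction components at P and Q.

P_x = -15.45 kip, P_y = 38.01 kip, Q_y = 23.96 kip

Resultant of the distributed load: 3.42 × 10.6 = 36.252 kip at 7.3 ft from P.
Taking moments about P: Q_y·9.7 − 30·sin59°·4.3 + 142.8 − (3.42·10.6)·7.3 = 0 → Q_y = 232.414/9.7 = 23.9602 ≈ 23.96 kip.
ΣF_y = 0: P_y + 23.9602 − 30·sin59° − 3.42·10.6 = 0 → P_y = 38.01 kip.
ΣF_x = 0: P_x + 30·cos59° = 0 → P_x = -15.45 kip.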